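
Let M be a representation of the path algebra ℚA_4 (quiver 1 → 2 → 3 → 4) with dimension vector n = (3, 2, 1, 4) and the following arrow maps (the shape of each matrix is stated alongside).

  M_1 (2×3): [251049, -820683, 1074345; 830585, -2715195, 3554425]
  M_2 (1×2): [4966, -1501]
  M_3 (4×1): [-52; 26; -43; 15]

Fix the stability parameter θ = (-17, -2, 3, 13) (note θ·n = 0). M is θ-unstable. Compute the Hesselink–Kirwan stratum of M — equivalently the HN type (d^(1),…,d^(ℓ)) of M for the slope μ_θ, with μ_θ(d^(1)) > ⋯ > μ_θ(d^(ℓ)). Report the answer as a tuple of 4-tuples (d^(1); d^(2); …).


Interval decomposition of M: I[1,1]^2, I[1,4], I[2,2], I[4,4]^3.
HN type (ℓ=4): μ^(1)=13; μ^(2)=3; μ^(3)=-2; μ^(4)=-17

((0, 0, 0, 4); (0, 0, 1, 0); (0, 2, 0, 0); (3, 0, 0, 0))


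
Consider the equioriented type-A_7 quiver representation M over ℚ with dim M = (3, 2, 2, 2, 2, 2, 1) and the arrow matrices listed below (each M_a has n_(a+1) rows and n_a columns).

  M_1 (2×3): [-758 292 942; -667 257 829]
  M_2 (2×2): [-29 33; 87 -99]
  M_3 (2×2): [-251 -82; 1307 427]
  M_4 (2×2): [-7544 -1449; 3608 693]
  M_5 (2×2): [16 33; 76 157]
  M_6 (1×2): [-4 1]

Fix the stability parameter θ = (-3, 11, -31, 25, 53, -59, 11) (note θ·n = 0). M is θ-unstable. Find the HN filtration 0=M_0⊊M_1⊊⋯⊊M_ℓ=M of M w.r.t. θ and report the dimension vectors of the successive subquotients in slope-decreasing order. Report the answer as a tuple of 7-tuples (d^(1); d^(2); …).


Via rank(M_{q-1}∘⋯∘M_p): M ≅ I[1,1], I[1,2], I[1,7], I[3,4], I[5,6].
μ_θ-semistable layers: μ^(1)=25; μ^(2)=11; μ^(3)=19/3; μ^(4)=-3; μ^(5)=-23/3; μ^(6)=-31

((0, 0, 0, 1, 0, 0, 0); (0, 1, 0, 0, 0, 0, 1); (0, 0, 0, 1, 1, 1, 0); (2, 0, 0, 0, 1, 1, 0); (1, 1, 1, 0, 0, 0, 0); (0, 0, 1, 0, 0, 0, 0))


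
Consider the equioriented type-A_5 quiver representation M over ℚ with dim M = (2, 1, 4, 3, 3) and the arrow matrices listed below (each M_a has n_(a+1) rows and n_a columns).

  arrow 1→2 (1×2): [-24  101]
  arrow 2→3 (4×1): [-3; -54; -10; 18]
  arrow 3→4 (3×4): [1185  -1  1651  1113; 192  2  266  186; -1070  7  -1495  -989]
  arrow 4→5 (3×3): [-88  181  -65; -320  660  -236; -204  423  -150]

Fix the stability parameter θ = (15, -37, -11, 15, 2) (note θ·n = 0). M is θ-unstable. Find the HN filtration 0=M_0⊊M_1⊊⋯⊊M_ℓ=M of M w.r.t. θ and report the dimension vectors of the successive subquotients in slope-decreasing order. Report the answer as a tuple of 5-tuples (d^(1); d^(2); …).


Via rank(M_{q-1}∘⋯∘M_p): M ≅ I[1,1], I[1,4], I[3,3], I[3,5]^2, I[5,5].
μ_θ-semistable layers: μ^(1)=15; μ^(2)=17/2; μ^(3)=2; μ^(4)=-11

((1, 0, 0, 1, 0); (0, 0, 0, 2, 2); (0, 0, 0, 0, 1); (1, 1, 4, 0, 0))


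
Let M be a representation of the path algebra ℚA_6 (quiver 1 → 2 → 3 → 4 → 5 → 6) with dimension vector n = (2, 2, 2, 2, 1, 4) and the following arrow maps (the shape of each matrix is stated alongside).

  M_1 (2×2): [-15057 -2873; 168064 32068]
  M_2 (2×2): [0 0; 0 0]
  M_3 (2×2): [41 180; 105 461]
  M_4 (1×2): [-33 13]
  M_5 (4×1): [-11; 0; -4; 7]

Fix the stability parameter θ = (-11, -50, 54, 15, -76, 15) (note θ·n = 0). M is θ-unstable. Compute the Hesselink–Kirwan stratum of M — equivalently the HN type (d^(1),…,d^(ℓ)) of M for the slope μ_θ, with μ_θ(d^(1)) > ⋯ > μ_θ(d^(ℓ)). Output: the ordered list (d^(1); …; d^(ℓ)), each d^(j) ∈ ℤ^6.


Interval decomposition of M: I[1,2]^2, I[3,4], I[3,6], I[6,6]^3.
HN type (ℓ=4): μ^(1)=69/2; μ^(2)=15; μ^(3)=-7/3; μ^(4)=-61/2

((0, 0, 1, 1, 0, 0); (0, 0, 0, 0, 0, 4); (0, 0, 1, 1, 1, 0); (2, 2, 0, 0, 0, 0))


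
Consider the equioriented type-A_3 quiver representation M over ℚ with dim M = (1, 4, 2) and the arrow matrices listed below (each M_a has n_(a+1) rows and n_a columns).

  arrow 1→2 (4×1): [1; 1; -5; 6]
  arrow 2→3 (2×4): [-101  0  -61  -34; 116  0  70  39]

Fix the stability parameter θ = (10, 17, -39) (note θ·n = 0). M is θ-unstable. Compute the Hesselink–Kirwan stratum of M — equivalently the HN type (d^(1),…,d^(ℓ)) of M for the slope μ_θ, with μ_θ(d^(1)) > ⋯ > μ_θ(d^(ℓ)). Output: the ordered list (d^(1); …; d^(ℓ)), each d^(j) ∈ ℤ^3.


Via rank(M_{q-1}∘⋯∘M_p): M ≅ I[1,2], I[2,2], I[2,3]^2.
μ_θ-semistable layers: μ^(1)=17; μ^(2)=10; μ^(3)=-11

((0, 2, 0); (1, 0, 0); (0, 2, 2))


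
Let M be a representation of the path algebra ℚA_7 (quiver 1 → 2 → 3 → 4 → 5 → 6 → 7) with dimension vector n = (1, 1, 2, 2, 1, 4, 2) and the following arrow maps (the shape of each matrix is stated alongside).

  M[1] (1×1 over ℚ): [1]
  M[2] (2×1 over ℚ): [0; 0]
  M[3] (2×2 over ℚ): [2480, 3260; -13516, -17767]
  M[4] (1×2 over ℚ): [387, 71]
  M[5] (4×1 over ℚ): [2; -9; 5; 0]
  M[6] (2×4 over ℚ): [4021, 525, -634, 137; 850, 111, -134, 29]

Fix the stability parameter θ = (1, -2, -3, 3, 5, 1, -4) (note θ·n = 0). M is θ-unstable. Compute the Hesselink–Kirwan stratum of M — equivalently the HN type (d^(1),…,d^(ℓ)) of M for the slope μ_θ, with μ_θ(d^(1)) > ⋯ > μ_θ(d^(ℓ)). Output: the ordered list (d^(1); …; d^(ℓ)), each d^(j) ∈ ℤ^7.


Barcode: M ≅ I[1,2], I[3,3], I[3,7], I[4,4], I[6,6]^2, I[6,7]. HN layers by μ_θ (6 steps, strictly decreasing):
  μ^(1)=3; μ^(2)=5/4; μ^(3)=1; μ^(4)=-1/2; μ^(5)=-3/2; μ^(6)=-3

((0, 0, 0, 1, 0, 0, 0); (0, 0, 0, 1, 1, 1, 1); (0, 0, 0, 0, 0, 2, 0); (1, 1, 0, 0, 0, 0, 0); (0, 0, 0, 0, 0, 1, 1); (0, 0, 2, 0, 0, 0, 0))


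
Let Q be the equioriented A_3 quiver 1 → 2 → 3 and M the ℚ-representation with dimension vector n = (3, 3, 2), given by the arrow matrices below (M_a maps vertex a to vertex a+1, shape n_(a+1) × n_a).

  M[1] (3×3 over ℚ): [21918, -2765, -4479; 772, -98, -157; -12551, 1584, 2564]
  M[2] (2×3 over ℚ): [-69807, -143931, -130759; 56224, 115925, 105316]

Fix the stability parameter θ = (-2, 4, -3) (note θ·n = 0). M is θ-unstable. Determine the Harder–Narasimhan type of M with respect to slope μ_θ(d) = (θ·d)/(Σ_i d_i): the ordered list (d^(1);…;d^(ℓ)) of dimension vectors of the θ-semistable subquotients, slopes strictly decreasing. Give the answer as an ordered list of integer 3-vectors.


Via rank(M_{q-1}∘⋯∘M_p): M ≅ I[1,2], I[1,3]^2.
μ_θ-semistable layers: μ^(1)=4; μ^(2)=1/2; μ^(3)=-2

((0, 1, 0); (0, 2, 2); (3, 0, 0))


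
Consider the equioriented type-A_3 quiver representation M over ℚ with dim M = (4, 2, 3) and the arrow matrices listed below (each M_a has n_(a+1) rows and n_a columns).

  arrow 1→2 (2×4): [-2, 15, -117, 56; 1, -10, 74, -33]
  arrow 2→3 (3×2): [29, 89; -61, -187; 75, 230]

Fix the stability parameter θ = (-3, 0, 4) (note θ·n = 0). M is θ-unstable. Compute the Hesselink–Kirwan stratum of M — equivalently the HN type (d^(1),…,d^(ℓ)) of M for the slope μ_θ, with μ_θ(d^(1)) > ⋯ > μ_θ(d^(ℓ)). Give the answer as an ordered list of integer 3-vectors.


Interval decomposition of M: I[1,1]^2, I[1,3]^2, I[3,3].
HN type (ℓ=3): μ^(1)=4; μ^(2)=0; μ^(3)=-3

((0, 0, 3); (0, 2, 0); (4, 0, 0))


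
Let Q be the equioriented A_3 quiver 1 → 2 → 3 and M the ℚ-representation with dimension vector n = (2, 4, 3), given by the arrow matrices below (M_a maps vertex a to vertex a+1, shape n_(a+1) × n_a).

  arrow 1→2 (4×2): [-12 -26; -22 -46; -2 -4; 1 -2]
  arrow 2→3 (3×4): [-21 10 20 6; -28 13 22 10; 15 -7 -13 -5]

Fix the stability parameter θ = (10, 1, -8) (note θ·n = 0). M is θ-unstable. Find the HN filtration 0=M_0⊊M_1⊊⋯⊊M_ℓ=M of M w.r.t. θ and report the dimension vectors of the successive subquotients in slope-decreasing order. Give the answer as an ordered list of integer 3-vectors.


Barcode: M ≅ I[1,3]^2, I[2,2], I[2,3]. HN layers by μ_θ (2 steps, strictly decreasing):
  μ^(1)=1; μ^(2)=-7/2

((2, 3, 2); (0, 1, 1))


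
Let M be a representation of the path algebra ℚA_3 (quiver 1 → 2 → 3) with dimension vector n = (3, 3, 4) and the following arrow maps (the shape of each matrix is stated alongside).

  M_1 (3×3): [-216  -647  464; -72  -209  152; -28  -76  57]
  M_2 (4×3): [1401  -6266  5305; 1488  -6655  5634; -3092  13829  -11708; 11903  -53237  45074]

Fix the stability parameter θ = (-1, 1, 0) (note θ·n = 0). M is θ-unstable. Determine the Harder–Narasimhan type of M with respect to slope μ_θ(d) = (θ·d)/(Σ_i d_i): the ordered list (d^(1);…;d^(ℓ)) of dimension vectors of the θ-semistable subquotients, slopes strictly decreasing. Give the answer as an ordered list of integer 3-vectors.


Barcode: M ≅ I[1,1], I[1,3]^2, I[2,3], I[3,3]. HN layers by μ_θ (3 steps, strictly decreasing):
  μ^(1)=1/2; μ^(2)=0; μ^(3)=-1

((0, 3, 3); (0, 0, 1); (3, 0, 0))


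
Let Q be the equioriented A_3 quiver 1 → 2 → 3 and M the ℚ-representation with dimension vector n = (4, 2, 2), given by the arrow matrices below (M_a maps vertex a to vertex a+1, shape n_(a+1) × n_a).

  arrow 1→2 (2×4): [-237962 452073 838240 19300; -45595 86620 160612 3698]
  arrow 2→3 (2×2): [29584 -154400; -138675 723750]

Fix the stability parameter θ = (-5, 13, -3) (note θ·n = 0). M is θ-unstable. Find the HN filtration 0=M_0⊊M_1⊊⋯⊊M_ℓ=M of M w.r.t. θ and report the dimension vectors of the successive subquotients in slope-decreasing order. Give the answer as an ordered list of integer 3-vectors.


Barcode: M ≅ I[1,1]^2, I[1,2], I[1,3], I[3,3]. HN layers by μ_θ (4 steps, strictly decreasing):
  μ^(1)=13; μ^(2)=5; μ^(3)=-3; μ^(4)=-5

((0, 1, 0); (0, 1, 1); (0, 0, 1); (4, 0, 0))


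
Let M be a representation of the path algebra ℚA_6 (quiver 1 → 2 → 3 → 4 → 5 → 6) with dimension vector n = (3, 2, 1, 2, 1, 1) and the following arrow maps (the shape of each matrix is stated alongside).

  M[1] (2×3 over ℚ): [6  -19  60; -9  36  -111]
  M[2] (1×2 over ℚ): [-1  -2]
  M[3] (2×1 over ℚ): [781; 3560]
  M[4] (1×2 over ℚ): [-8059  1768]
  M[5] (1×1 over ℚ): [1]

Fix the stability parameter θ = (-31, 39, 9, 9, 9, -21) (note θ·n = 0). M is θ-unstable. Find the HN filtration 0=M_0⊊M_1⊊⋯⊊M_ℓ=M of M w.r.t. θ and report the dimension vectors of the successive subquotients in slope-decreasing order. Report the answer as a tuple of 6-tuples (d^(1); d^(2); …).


Via rank(M_{q-1}∘⋯∘M_p): M ≅ I[1,1], I[1,2], I[1,6], I[4,4].
μ_θ-semistable layers: μ^(1)=39; μ^(2)=9; μ^(3)=-31

((0, 1, 0, 0, 0, 0); (0, 1, 1, 2, 1, 1); (3, 0, 0, 0, 0, 0))


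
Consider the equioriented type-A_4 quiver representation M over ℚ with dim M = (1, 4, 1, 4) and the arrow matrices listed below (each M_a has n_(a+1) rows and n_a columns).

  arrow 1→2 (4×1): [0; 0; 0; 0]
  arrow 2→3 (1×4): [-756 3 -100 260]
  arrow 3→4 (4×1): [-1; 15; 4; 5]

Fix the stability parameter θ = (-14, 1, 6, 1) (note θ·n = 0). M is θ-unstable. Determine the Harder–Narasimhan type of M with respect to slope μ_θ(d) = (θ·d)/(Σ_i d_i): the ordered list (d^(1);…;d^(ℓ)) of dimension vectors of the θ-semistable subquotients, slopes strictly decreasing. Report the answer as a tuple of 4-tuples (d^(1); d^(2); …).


Interval decomposition of M: I[1,1], I[2,2]^3, I[2,4], I[4,4]^3.
HN type (ℓ=3): μ^(1)=7/2; μ^(2)=1; μ^(3)=-14

((0, 0, 1, 1); (0, 4, 0, 3); (1, 0, 0, 0))


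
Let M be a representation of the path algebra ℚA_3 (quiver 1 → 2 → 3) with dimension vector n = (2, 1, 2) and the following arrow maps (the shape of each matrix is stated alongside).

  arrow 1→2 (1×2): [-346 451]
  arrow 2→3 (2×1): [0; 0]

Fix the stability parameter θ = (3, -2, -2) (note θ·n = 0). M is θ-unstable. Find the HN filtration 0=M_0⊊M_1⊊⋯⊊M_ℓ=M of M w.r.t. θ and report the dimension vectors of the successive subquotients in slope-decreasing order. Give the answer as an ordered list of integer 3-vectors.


Interval decomposition of M: I[1,1], I[1,2], I[3,3]^2.
HN type (ℓ=3): μ^(1)=3; μ^(2)=1/2; μ^(3)=-2

((1, 0, 0); (1, 1, 0); (0, 0, 2))


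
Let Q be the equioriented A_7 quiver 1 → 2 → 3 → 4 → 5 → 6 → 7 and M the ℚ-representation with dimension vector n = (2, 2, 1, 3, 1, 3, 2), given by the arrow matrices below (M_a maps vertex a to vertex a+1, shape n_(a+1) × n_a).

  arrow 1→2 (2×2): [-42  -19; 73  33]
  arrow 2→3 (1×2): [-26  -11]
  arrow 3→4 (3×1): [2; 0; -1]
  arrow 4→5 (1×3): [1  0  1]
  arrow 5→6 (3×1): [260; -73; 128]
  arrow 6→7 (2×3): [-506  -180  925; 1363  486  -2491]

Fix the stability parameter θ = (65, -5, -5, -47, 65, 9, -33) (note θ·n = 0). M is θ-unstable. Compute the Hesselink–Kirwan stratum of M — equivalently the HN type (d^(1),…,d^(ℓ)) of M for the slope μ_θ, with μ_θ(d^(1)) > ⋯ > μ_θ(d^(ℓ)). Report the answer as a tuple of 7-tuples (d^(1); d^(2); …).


Via rank(M_{q-1}∘⋯∘M_p): M ≅ I[1,2], I[1,7], I[4,4]^2, I[6,6], I[6,7].
μ_θ-semistable layers: μ^(1)=30; μ^(2)=41/3; μ^(3)=9; μ^(4)=2; μ^(5)=-12; μ^(6)=-47

((1, 1, 0, 0, 0, 0, 0); (0, 0, 0, 0, 1, 1, 1); (0, 0, 0, 0, 0, 1, 0); (1, 1, 1, 1, 0, 0, 0); (0, 0, 0, 0, 0, 1, 1); (0, 0, 0, 2, 0, 0, 0))


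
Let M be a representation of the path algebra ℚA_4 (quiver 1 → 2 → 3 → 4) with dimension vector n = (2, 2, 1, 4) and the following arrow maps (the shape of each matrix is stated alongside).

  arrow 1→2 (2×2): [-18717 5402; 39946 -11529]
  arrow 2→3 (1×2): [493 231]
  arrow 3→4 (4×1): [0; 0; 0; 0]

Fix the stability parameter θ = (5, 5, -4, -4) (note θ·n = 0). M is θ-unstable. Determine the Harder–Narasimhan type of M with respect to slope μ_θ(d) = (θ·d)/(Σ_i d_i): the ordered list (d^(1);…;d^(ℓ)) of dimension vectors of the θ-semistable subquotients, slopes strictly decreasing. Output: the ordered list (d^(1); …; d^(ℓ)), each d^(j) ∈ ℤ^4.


Interval decomposition of M: I[1,2], I[1,3], I[4,4]^4.
HN type (ℓ=3): μ^(1)=5; μ^(2)=2; μ^(3)=-4

((1, 1, 0, 0); (1, 1, 1, 0); (0, 0, 0, 4))


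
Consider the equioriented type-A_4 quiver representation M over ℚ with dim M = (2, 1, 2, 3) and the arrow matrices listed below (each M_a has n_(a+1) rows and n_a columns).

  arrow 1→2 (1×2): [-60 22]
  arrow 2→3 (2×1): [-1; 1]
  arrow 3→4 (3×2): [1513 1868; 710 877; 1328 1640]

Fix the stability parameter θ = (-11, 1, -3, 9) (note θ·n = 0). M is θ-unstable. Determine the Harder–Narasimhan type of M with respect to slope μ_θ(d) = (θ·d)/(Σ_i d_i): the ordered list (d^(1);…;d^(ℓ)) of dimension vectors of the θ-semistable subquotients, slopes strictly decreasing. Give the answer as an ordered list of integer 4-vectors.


Barcode: M ≅ I[1,1], I[1,4], I[3,4], I[4,4]. HN layers by μ_θ (4 steps, strictly decreasing):
  μ^(1)=9; μ^(2)=-1; μ^(3)=-3; μ^(4)=-11

((0, 0, 0, 3); (0, 1, 1, 0); (0, 0, 1, 0); (2, 0, 0, 0))


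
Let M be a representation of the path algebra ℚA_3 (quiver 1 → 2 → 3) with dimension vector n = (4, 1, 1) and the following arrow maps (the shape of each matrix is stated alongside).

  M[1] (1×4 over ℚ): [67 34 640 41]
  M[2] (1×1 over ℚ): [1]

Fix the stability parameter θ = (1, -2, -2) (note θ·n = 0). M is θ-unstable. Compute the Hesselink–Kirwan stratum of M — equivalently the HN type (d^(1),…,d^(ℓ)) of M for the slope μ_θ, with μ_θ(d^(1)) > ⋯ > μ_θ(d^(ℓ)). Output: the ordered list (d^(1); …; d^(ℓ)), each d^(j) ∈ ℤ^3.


Interval decomposition of M: I[1,1]^3, I[1,3].
HN type (ℓ=2): μ^(1)=1; μ^(2)=-1

((3, 0, 0); (1, 1, 1))


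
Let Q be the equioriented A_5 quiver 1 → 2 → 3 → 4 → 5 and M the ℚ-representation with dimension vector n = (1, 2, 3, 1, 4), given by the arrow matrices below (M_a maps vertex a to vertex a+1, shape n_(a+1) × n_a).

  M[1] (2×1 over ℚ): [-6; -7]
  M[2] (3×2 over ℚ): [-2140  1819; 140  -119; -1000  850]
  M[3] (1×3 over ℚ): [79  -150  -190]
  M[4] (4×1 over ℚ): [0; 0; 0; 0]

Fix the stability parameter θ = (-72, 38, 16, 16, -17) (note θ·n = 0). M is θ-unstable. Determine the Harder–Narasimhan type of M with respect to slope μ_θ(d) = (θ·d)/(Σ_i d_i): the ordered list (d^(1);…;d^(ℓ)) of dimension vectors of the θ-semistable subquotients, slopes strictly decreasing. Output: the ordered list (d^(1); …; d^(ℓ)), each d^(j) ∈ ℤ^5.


Interval decomposition of M: I[1,4], I[2,2], I[3,3]^2, I[5,5]^4.
HN type (ℓ=5): μ^(1)=38; μ^(2)=70/3; μ^(3)=16; μ^(4)=-17; μ^(5)=-72

((0, 1, 0, 0, 0); (0, 1, 1, 1, 0); (0, 0, 2, 0, 0); (0, 0, 0, 0, 4); (1, 0, 0, 0, 0))


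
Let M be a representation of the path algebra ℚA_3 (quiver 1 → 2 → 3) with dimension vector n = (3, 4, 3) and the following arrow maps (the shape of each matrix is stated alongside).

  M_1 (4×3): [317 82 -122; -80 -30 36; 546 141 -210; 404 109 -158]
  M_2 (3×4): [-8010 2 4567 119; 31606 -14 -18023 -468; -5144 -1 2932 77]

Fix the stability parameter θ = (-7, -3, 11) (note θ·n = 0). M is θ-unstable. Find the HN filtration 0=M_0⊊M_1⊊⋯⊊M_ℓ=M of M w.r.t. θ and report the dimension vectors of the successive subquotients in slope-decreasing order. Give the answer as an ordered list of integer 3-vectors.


Interval decomposition of M: I[1,1], I[1,3]^2, I[2,2], I[2,3].
HN type (ℓ=3): μ^(1)=11; μ^(2)=-3; μ^(3)=-7

((0, 0, 3); (0, 4, 0); (3, 0, 0))


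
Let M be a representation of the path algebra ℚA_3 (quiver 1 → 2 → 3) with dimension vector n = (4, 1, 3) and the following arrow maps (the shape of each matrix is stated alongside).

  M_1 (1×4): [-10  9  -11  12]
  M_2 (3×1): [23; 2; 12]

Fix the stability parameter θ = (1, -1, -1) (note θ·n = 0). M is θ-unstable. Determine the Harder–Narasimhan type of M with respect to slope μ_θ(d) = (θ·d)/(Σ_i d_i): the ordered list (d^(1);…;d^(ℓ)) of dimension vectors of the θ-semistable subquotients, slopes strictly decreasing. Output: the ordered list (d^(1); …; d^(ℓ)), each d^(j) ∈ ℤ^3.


Barcode: M ≅ I[1,1]^3, I[1,3], I[3,3]^2. HN layers by μ_θ (3 steps, strictly decreasing):
  μ^(1)=1; μ^(2)=-1/3; μ^(3)=-1

((3, 0, 0); (1, 1, 1); (0, 0, 2))


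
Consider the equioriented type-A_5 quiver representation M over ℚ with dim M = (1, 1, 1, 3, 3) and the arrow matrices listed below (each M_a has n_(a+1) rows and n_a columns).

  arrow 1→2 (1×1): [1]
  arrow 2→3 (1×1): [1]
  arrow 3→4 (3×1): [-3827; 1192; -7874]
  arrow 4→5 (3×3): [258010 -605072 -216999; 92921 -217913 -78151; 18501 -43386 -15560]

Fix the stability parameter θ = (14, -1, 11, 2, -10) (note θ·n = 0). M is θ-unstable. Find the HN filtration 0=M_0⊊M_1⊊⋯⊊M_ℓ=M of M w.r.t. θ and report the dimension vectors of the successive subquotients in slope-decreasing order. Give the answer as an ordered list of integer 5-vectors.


Interval decomposition of M: I[1,5], I[4,5]^2.
HN type (ℓ=2): μ^(1)=16/5; μ^(2)=-4

((1, 1, 1, 1, 1); (0, 0, 0, 2, 2))


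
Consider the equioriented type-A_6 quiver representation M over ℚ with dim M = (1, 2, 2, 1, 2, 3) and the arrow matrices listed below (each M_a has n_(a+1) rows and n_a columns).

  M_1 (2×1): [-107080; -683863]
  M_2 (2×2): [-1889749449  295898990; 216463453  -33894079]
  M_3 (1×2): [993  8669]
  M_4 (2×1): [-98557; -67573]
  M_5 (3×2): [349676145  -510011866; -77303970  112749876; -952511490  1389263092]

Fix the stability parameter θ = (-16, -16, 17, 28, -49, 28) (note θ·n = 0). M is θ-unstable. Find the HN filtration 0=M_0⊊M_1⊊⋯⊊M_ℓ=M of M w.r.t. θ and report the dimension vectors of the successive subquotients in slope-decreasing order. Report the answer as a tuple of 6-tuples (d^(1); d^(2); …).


Interval decomposition of M: I[1,6], I[2,3], I[5,5], I[6,6]^2.
HN type (ℓ=5): μ^(1)=28; μ^(2)=17; μ^(3)=-4/3; μ^(4)=-16; μ^(5)=-49

((0, 0, 0, 0, 0, 3); (0, 0, 1, 0, 0, 0); (0, 0, 1, 1, 1, 0); (1, 2, 0, 0, 0, 0); (0, 0, 0, 0, 1, 0))


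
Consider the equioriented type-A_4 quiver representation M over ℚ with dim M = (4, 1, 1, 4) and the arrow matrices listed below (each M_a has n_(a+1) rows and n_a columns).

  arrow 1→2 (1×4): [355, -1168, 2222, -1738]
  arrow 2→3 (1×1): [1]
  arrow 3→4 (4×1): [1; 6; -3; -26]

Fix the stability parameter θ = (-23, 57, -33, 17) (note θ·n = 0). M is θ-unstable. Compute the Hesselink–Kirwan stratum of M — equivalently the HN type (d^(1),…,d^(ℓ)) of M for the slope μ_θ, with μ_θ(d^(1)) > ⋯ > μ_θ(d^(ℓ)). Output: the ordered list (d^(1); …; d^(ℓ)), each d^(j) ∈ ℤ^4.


Interval decomposition of M: I[1,1]^3, I[1,4], I[4,4]^3.
HN type (ℓ=3): μ^(1)=17; μ^(2)=12; μ^(3)=-23

((0, 0, 0, 4); (0, 1, 1, 0); (4, 0, 0, 0))


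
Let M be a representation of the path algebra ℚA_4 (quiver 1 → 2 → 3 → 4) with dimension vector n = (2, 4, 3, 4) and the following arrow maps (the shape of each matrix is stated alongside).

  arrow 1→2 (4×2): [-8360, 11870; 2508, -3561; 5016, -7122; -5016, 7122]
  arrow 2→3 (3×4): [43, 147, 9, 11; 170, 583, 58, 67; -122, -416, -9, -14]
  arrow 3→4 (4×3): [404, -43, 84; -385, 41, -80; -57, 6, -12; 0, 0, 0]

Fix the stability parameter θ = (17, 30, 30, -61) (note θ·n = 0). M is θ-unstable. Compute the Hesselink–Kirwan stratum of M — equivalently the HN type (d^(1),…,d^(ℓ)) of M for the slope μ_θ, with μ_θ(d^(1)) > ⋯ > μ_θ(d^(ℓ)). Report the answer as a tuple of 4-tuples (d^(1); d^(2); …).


Barcode: M ≅ I[1,1], I[1,4], I[2,2], I[2,3], I[2,4], I[4,4]^2. HN layers by μ_θ (5 steps, strictly decreasing):
  μ^(1)=30; μ^(2)=17; μ^(3)=4; μ^(4)=-1/3; μ^(5)=-61

((0, 2, 1, 0); (1, 0, 0, 0); (1, 1, 1, 1); (0, 1, 1, 1); (0, 0, 0, 2))


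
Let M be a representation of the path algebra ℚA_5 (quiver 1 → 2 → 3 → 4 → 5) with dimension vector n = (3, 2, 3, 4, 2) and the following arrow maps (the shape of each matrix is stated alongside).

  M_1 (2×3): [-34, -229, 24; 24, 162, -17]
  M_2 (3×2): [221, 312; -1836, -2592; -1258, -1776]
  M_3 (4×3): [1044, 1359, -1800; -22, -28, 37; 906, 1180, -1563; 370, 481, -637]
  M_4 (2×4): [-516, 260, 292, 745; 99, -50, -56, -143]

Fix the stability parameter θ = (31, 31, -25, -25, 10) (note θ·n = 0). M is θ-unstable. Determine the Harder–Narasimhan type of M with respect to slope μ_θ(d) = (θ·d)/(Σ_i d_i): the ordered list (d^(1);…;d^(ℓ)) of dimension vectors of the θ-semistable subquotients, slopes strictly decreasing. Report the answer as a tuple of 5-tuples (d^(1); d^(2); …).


Interval decomposition of M: I[1,1], I[1,2], I[1,3], I[3,5]^2, I[4,4]^2.
HN type (ℓ=4): μ^(1)=31; μ^(2)=37/3; μ^(3)=10; μ^(4)=-25

((2, 1, 0, 0, 0); (1, 1, 1, 0, 0); (0, 0, 0, 0, 2); (0, 0, 2, 4, 0))


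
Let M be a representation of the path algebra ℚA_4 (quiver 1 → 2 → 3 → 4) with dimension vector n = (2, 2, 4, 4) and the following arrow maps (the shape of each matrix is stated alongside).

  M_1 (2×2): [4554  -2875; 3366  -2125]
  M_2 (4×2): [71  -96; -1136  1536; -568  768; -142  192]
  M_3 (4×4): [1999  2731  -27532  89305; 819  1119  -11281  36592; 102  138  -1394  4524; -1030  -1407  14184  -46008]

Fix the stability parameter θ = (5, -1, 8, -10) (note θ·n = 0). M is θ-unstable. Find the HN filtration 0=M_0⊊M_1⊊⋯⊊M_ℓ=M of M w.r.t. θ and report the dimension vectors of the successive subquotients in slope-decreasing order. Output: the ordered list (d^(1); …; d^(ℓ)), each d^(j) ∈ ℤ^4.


Interval decomposition of M: I[1,1], I[1,4], I[2,2], I[3,4]^3.
HN type (ℓ=3): μ^(1)=5; μ^(2)=1/2; μ^(3)=-1

((1, 0, 0, 0); (1, 1, 1, 1); (0, 1, 3, 3))


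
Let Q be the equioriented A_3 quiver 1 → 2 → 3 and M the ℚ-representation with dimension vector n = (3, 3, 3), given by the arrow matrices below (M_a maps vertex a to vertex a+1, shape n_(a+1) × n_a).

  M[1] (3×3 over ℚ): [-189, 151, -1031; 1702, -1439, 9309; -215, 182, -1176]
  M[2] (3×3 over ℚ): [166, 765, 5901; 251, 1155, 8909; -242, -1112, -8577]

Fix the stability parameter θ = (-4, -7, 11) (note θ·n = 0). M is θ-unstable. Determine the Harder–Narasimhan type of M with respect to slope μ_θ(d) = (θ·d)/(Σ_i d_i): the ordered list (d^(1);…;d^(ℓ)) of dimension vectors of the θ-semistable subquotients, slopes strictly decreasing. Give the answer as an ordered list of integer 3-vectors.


Via rank(M_{q-1}∘⋯∘M_p): M ≅ I[1,3]^3.
μ_θ-semistable layers: μ^(1)=11; μ^(2)=-11/2

((0, 0, 3); (3, 3, 0))


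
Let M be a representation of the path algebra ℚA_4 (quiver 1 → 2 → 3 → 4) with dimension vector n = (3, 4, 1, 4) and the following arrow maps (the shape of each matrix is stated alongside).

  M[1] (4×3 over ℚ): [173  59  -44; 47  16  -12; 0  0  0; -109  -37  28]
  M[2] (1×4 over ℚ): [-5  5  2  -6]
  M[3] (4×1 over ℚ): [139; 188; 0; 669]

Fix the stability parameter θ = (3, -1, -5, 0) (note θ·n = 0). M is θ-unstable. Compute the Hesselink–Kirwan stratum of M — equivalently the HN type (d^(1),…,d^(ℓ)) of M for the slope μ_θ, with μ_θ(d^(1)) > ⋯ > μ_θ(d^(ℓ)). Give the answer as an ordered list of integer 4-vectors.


Interval decomposition of M: I[1,1], I[1,2], I[1,4], I[2,2]^2, I[4,4]^3.
HN type (ℓ=4): μ^(1)=3; μ^(2)=1; μ^(3)=0; μ^(4)=-1

((1, 0, 0, 0); (1, 1, 0, 0); (0, 0, 0, 4); (1, 3, 1, 0))


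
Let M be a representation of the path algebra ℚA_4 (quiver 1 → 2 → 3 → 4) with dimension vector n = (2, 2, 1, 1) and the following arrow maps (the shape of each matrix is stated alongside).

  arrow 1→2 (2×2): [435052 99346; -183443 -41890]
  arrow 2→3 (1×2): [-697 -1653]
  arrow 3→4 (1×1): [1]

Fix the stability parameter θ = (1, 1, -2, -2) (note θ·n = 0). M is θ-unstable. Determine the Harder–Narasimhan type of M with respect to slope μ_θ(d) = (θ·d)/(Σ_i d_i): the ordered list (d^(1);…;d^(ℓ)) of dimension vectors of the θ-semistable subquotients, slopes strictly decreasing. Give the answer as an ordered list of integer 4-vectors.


Interval decomposition of M: I[1,2], I[1,4].
HN type (ℓ=2): μ^(1)=1; μ^(2)=-1/2

((1, 1, 0, 0); (1, 1, 1, 1))


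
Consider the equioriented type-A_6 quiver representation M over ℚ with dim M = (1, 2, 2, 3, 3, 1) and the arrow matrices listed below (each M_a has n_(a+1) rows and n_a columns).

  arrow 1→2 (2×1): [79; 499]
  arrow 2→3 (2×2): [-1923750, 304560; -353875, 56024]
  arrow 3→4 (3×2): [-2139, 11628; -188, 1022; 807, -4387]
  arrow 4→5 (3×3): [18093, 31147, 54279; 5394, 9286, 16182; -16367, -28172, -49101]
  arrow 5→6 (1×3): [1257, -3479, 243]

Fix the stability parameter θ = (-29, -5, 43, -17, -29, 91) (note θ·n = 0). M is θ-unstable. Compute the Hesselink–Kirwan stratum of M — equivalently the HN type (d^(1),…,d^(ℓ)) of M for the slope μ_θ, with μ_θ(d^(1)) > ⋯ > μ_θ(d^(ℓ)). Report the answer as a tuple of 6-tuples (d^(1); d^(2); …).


Interval decomposition of M: I[1,6], I[2,2], I[3,4], I[4,5], I[5,5].
HN type (ℓ=6): μ^(1)=91; μ^(2)=13; μ^(3)=-1; μ^(4)=-5; μ^(5)=-23; μ^(6)=-29

((0, 0, 0, 0, 0, 1); (0, 0, 1, 1, 0, 0); (0, 0, 1, 1, 1, 0); (0, 2, 0, 0, 0, 0); (0, 0, 0, 1, 1, 0); (1, 0, 0, 0, 1, 0))


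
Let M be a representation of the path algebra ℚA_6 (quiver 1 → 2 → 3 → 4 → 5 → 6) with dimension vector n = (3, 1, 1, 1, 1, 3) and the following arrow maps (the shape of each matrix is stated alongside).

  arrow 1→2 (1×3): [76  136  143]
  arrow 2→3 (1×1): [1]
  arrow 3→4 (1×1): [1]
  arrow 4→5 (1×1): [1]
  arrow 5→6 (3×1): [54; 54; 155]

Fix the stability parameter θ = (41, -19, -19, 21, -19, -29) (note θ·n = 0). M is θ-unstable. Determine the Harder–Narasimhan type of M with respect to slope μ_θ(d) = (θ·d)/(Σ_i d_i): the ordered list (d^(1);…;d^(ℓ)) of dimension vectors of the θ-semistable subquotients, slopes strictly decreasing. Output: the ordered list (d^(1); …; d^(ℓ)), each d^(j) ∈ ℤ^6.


Via rank(M_{q-1}∘⋯∘M_p): M ≅ I[1,1]^2, I[1,6], I[6,6]^2.
μ_θ-semistable layers: μ^(1)=41; μ^(2)=-4; μ^(3)=-29

((2, 0, 0, 0, 0, 0); (1, 1, 1, 1, 1, 1); (0, 0, 0, 0, 0, 2))


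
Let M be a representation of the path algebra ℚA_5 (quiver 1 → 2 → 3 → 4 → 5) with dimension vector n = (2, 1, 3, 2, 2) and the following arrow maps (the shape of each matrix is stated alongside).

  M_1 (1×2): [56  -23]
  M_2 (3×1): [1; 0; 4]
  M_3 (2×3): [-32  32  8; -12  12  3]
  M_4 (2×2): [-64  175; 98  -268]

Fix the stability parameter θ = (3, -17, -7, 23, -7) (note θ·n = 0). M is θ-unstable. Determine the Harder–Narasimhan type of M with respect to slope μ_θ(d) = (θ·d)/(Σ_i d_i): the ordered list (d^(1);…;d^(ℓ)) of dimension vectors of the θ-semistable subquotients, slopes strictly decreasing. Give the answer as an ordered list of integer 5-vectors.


Interval decomposition of M: I[1,1], I[1,3], I[3,3], I[3,5], I[4,5].
HN type (ℓ=3): μ^(1)=8; μ^(2)=3; μ^(3)=-7

((0, 0, 0, 2, 2); (1, 0, 0, 0, 0); (1, 1, 3, 0, 0))


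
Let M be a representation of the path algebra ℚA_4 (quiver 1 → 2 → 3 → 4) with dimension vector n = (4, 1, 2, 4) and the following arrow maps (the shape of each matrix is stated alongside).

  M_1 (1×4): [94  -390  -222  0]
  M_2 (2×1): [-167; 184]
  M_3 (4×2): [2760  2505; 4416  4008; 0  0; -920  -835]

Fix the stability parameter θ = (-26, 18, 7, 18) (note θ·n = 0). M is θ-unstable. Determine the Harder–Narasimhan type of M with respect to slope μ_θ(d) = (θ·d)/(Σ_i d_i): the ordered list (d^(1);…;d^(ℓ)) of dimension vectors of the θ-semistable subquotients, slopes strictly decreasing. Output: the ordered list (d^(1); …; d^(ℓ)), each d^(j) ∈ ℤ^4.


Barcode: M ≅ I[1,1]^3, I[1,3], I[3,4], I[4,4]^3. HN layers by μ_θ (4 steps, strictly decreasing):
  μ^(1)=18; μ^(2)=25/2; μ^(3)=7; μ^(4)=-26

((0, 0, 0, 4); (0, 1, 1, 0); (0, 0, 1, 0); (4, 0, 0, 0))


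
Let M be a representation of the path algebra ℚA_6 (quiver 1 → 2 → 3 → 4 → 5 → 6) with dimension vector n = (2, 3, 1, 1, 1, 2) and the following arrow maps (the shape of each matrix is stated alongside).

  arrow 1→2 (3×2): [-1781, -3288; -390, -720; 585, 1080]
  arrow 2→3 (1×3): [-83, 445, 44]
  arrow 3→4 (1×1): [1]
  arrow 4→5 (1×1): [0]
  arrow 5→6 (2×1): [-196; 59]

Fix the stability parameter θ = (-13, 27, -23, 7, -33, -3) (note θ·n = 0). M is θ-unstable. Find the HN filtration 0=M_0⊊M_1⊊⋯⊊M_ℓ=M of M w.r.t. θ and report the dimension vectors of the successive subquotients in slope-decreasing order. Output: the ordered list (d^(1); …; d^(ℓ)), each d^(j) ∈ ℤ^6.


Via rank(M_{q-1}∘⋯∘M_p): M ≅ I[1,1], I[1,4], I[2,2]^2, I[5,6], I[6,6].
μ_θ-semistable layers: μ^(1)=27; μ^(2)=7; μ^(3)=2; μ^(4)=-3; μ^(5)=-13; μ^(6)=-33

((0, 2, 0, 0, 0, 0); (0, 0, 0, 1, 0, 0); (0, 1, 1, 0, 0, 0); (0, 0, 0, 0, 0, 2); (2, 0, 0, 0, 0, 0); (0, 0, 0, 0, 1, 0))


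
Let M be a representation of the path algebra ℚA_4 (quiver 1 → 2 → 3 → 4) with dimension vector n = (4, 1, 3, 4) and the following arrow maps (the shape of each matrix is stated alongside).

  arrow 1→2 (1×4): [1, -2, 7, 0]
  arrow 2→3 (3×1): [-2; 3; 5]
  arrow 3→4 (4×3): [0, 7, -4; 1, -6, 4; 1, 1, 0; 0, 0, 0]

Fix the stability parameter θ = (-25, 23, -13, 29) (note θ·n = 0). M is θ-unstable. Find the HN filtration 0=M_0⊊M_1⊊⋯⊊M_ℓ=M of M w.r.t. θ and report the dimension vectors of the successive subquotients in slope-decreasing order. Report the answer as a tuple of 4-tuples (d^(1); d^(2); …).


Barcode: M ≅ I[1,1]^3, I[1,4], I[3,3], I[3,4], I[4,4]^2. HN layers by μ_θ (4 steps, strictly decreasing):
  μ^(1)=29; μ^(2)=5; μ^(3)=-13; μ^(4)=-25

((0, 0, 0, 4); (0, 1, 1, 0); (0, 0, 2, 0); (4, 0, 0, 0))


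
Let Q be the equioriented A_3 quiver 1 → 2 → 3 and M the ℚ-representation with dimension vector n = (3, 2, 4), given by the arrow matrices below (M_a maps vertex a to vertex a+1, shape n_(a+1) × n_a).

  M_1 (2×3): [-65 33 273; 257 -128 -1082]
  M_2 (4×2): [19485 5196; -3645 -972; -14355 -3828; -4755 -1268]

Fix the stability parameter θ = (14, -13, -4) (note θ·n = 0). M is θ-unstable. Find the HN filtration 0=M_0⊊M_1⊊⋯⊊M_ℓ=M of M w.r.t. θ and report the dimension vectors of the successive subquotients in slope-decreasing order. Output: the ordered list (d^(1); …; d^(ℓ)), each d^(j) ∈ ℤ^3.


Barcode: M ≅ I[1,1], I[1,2], I[1,3], I[3,3]^3. HN layers by μ_θ (4 steps, strictly decreasing):
  μ^(1)=14; μ^(2)=1/2; μ^(3)=-1; μ^(4)=-4

((1, 0, 0); (1, 1, 0); (1, 1, 1); (0, 0, 3))


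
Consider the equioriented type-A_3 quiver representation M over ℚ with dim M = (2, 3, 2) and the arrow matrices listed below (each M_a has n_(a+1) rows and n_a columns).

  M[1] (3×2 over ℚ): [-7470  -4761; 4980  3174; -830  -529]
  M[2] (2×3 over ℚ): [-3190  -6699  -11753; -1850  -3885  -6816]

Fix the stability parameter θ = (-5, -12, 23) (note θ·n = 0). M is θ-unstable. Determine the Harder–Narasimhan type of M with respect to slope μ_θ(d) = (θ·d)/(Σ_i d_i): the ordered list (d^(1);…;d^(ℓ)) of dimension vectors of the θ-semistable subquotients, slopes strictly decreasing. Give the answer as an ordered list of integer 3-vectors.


Via rank(M_{q-1}∘⋯∘M_p): M ≅ I[1,1], I[1,3], I[2,2], I[2,3].
μ_θ-semistable layers: μ^(1)=23; μ^(2)=-5; μ^(3)=-17/2; μ^(4)=-12

((0, 0, 2); (1, 0, 0); (1, 1, 0); (0, 2, 0))


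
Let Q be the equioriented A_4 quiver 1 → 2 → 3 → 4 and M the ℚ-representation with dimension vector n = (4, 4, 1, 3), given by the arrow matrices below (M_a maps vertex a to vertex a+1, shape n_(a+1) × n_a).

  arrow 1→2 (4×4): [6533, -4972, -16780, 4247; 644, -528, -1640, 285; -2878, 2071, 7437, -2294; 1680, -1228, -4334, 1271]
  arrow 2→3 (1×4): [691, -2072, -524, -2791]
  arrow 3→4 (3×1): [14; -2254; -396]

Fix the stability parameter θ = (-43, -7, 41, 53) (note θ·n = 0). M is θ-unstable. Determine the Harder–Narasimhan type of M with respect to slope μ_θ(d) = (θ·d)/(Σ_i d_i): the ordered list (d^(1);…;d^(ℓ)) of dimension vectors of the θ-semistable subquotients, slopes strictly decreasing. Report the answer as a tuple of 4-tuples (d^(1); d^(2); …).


Via rank(M_{q-1}∘⋯∘M_p): M ≅ I[1,2]^3, I[1,4], I[4,4]^2.
μ_θ-semistable layers: μ^(1)=53; μ^(2)=41; μ^(3)=-7; μ^(4)=-43

((0, 0, 0, 3); (0, 0, 1, 0); (0, 4, 0, 0); (4, 0, 0, 0))


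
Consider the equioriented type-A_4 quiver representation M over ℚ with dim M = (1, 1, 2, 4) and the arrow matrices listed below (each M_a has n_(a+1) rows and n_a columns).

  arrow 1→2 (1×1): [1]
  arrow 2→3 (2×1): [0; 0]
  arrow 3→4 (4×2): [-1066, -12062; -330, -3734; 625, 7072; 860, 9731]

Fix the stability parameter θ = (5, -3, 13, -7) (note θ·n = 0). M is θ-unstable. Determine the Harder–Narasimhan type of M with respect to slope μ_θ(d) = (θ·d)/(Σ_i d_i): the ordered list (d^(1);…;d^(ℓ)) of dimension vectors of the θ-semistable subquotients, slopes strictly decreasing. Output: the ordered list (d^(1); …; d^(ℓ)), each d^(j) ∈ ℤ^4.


Barcode: M ≅ I[1,2], I[3,4]^2, I[4,4]^2. HN layers by μ_θ (3 steps, strictly decreasing):
  μ^(1)=3; μ^(2)=1; μ^(3)=-7

((0, 0, 2, 2); (1, 1, 0, 0); (0, 0, 0, 2))


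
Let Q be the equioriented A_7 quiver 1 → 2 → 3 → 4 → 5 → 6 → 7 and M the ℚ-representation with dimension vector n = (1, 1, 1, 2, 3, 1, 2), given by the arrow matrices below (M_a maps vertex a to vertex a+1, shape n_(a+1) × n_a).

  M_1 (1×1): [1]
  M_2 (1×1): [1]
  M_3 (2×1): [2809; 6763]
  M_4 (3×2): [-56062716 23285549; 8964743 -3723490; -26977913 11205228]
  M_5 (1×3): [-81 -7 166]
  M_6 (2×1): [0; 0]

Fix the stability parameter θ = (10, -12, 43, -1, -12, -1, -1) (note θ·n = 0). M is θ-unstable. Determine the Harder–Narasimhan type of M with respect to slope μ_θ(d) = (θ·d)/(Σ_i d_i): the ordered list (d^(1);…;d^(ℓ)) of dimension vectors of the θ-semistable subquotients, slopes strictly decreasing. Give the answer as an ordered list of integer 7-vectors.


Barcode: M ≅ I[1,5], I[4,6], I[5,5], I[7,7]^2. HN layers by μ_θ (4 steps, strictly decreasing):
  μ^(1)=10; μ^(2)=-1; μ^(3)=-13/2; μ^(4)=-12

((0, 0, 1, 1, 1, 0, 0); (1, 1, 0, 0, 0, 1, 2); (0, 0, 0, 1, 1, 0, 0); (0, 0, 0, 0, 1, 0, 0))


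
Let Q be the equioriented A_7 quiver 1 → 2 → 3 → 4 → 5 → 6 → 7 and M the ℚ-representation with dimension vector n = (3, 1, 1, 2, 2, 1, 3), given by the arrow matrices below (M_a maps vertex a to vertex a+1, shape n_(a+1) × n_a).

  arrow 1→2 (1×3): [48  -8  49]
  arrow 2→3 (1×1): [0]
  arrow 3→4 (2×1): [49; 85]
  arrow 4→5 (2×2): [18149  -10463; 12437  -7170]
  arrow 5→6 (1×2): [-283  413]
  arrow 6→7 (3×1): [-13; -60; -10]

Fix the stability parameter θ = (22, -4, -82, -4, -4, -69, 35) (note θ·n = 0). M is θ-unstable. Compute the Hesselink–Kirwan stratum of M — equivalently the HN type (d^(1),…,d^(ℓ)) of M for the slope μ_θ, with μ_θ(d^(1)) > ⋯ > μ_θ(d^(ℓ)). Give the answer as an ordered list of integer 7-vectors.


Via rank(M_{q-1}∘⋯∘M_p): M ≅ I[1,1]^2, I[1,2], I[3,7], I[4,5], I[7,7]^2.
μ_θ-semistable layers: μ^(1)=35; μ^(2)=22; μ^(3)=9; μ^(4)=-4; μ^(5)=-77/3; μ^(6)=-82

((0, 0, 0, 0, 0, 0, 3); (2, 0, 0, 0, 0, 0, 0); (1, 1, 0, 0, 0, 0, 0); (0, 0, 0, 1, 1, 0, 0); (0, 0, 0, 1, 1, 1, 0); (0, 0, 1, 0, 0, 0, 0))


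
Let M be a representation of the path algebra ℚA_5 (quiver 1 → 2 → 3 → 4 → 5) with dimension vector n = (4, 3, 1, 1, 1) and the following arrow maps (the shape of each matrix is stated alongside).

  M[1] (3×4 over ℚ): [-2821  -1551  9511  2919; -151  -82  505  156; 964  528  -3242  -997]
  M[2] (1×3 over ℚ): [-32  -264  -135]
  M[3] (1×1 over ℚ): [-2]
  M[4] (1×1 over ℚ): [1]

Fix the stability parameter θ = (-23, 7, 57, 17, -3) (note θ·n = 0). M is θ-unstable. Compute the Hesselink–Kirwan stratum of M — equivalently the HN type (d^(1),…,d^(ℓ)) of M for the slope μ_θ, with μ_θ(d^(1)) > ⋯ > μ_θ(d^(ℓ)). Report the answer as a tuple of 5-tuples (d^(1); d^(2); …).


Via rank(M_{q-1}∘⋯∘M_p): M ≅ I[1,1], I[1,2]^2, I[1,5].
μ_θ-semistable layers: μ^(1)=71/3; μ^(2)=7; μ^(3)=-23

((0, 0, 1, 1, 1); (0, 3, 0, 0, 0); (4, 0, 0, 0, 0))


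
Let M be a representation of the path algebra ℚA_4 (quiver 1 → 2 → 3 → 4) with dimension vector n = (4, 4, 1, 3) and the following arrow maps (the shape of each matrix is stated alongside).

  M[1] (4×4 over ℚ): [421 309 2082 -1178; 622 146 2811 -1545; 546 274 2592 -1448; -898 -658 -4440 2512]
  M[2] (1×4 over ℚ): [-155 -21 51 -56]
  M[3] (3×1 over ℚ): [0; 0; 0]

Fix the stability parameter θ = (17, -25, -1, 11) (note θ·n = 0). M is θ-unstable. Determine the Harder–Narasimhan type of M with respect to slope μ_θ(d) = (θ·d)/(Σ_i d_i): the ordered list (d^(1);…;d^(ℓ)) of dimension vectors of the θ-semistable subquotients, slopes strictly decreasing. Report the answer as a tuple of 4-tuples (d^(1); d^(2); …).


Interval decomposition of M: I[1,1]^2, I[1,2], I[1,3], I[2,2]^2, I[4,4]^3.
HN type (ℓ=5): μ^(1)=17; μ^(2)=11; μ^(3)=-1; μ^(4)=-4; μ^(5)=-25

((2, 0, 0, 0); (0, 0, 0, 3); (0, 0, 1, 0); (2, 2, 0, 0); (0, 2, 0, 0))


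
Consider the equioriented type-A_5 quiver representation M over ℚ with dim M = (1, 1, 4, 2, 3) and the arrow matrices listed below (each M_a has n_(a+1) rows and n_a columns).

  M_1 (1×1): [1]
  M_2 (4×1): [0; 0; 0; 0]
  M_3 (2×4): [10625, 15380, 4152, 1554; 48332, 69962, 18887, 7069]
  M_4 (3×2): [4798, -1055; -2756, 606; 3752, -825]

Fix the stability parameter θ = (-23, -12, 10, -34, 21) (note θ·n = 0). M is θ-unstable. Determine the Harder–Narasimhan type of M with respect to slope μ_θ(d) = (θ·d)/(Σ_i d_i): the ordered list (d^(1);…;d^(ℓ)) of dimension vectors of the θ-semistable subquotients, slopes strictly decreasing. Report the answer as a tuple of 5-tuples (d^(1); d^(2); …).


Interval decomposition of M: I[1,2], I[3,3]^2, I[3,5]^2, I[5,5].
HN type (ℓ=4): μ^(1)=21; μ^(2)=10; μ^(3)=-12; μ^(4)=-23

((0, 0, 0, 0, 3); (0, 0, 2, 0, 0); (0, 1, 2, 2, 0); (1, 0, 0, 0, 0))


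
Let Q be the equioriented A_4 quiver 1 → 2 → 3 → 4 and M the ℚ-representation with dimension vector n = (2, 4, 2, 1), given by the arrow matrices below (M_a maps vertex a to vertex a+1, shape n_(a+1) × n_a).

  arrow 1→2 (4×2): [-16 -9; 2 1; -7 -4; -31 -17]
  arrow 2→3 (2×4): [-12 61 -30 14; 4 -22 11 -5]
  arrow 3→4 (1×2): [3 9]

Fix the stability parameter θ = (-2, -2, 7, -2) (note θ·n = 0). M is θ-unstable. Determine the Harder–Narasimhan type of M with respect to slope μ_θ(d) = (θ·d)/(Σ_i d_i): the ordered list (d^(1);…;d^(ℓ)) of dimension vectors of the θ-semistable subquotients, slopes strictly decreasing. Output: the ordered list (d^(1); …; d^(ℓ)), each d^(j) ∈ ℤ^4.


Via rank(M_{q-1}∘⋯∘M_p): M ≅ I[1,2], I[1,3], I[2,2], I[2,4].
μ_θ-semistable layers: μ^(1)=7; μ^(2)=5/2; μ^(3)=-2

((0, 0, 1, 0); (0, 0, 1, 1); (2, 4, 0, 0))
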